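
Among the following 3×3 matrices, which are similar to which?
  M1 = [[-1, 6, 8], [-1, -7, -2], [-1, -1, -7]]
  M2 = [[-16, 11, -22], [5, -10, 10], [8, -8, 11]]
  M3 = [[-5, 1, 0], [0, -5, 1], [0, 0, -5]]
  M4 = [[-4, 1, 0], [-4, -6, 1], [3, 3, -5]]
Characteristic polynomials: χ_{M1} = (x + 5)^3, χ_{M2} = (x + 5)^3, χ_{M3} = (x + 5)^3, χ_{M4} = (x + 5)^3.

{M1, M3, M4}: invariant factors (x + 5)^3.

{M2}: invariant factors x + 5, (x + 5)^2.

Matrices are similar if and only if their invariant-factor lists agree; the partition into similarity classes is {M1, M3, M4}, {M2}.

2 classes: {M1, M3, M4}, {M2}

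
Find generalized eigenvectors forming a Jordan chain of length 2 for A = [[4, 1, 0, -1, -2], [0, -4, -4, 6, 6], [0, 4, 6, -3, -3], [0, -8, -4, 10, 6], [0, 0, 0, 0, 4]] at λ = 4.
We seek v_1 ∈ ker((A - 4I)^2) \ ker(A - 4I), then set v_{i+1} = (A - 4I) v_i.

One such chain is v_1 = [[0, 5, -4, 4, 0]]^T, v_2 = [[1, 0, 0, 0, 0]]^T. Check: (A - 4I) v_2 = [[0, 0, 0, 0, 0]]^T = 0.

v_1 = [[0, 5, -4, 4, 0]]^T, v_2 = [[1, 0, 0, 0, 0]]^T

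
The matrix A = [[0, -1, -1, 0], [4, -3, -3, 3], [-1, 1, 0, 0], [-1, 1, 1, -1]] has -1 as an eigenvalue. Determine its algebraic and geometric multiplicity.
The characteristic polynomial is (x + 1)^4, so the factor x + 1 appears with exponent 4: the algebraic multiplicity is 4.

rank(A + I) = 2, so the eigenspace has dimension 4 - 2 = 2: the geometric multiplicity is 2.

Since 2 < 4, A is not diagonalizable.

algebraic multiplicity 4, geometric multiplicity 2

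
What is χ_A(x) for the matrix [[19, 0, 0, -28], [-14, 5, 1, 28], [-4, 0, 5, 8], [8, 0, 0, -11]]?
xI - A = [[x - 19, 0, 0, 28], [14, x - 5, -1, -28], [4, 0, x - 5, -8], [-8, 0, 0, x + 11]].

Expanding det(xI - A) along the first row:
det(xI - A) = + (x - 19)·det([[x - 5, -1, -28], [0, x - 5, -8], [0, 0, x + 11]]) - (0)·det([[14, -1, -28], [4, x - 5, -8], [-8, 0, x + 11]]) + (0)·det([[14, x - 5, -28], [4, 0, -8], [-8, 0, x + 11]]) - (28)·det([[14, x - 5, -1], [4, 0, x - 5], [-8, 0, 0]]).

Evaluating gives χ_A(x) = x^4 - 18x^3 + 120x^2 - 350x + 375 = (x - 5)^3(x - 3).

χ_A(x) = (x - 5)^3(x - 3)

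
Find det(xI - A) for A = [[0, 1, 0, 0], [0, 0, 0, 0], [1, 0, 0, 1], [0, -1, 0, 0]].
xI - A = [[x, -1, 0, 0], [0, x, 0, 0], [-1, 0, x, -1], [0, 1, 0, x]].

Expanding det(xI - A) along the first row:
det(xI - A) = + (x)·det([[x, 0, 0], [0, x, -1], [1, 0, x]]) - (-1)·det([[0, 0, 0], [-1, x, -1], [0, 0, x]]) + (0)·det([[0, x, 0], [-1, 0, -1], [0, 1, x]]) - (0)·det([[0, x, 0], [-1, 0, x], [0, 1, 0]]).

Evaluating gives χ_A(x) = x^4.

χ_A(x) = x^4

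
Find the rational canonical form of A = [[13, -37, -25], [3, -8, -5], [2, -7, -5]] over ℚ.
The invariant factors of A (the non-unit diagonal entries of the Smith normal form of xI - A over ℚ[x]) are x^3 - 3x - 5, each dividing the next. The characteristic polynomial is their product, x^3 - 3x - 5.

The rational canonical form is the block-diagonal matrix of companion matrices C(f_i):
R = [[0, 0, 5], [1, 0, 3], [0, 1, 0]].

Note the characteristic polynomial does not split into linear factors over ℚ, so A has no Jordan form over ℚ; the rational canonical form exists over any field.

R = [[0, 0, 5], [1, 0, 3], [0, 1, 0]]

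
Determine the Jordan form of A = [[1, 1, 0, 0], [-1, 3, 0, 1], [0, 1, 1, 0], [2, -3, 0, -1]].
The characteristic polynomial is det(xI - A) = (x - 1)^4, so the eigenvalues are 1 (algebraic multiplicity 4).

For λ = 1: rank(A - I) = 2, rank((A - I)^2) = 1, rank((A - I)^3) = 0. The eigenspace has dimension 4 - 2 = 2, so there are 2 Jordan blocks; the rank sequence gives block sizes [3, 1].

Assembling the blocks gives the Jordan form J above.

J = [[1, 1, 0, 0], [0, 1, 1, 0], [0, 0, 1, 0], [0, 0, 0, 1]]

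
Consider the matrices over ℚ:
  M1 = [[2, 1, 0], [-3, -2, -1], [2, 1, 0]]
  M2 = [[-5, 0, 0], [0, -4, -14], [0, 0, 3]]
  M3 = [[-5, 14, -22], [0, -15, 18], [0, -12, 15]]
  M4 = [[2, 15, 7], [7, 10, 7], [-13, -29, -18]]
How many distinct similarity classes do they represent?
Characteristic polynomials: χ_{M1} = x^3, χ_{M2} = (x - 3)(x + 4)(x + 5), χ_{M3} = (x - 3)(x + 3)(x + 5), χ_{M4} = (x - 3)(x + 4)(x + 5).

{M1}: invariant factors x^3.

{M2, M4}: invariant factors (x - 3)(x + 4)(x + 5).

{M3}: invariant factors (x - 3)(x + 3)(x + 5).

Matrices are similar if and only if their invariant-factor lists agree; the partition into similarity classes is {M1}, {M2, M4}, {M3}.

3 classes: {M1}, {M2, M4}, {M3}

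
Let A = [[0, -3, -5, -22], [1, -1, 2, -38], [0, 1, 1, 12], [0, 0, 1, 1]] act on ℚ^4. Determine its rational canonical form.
R = [[0, 0, 0, 16], [1, 0, 0, -28], [0, 1, 0, 12], [0, 0, 1, 1]]

The invariant factors of A (the non-unit diagonal entries of the Smith normal form of xI - A over ℚ[x]) are (x - 2)^2(x - 1)(x + 4), each dividing the next. The characteristic polynomial is their product, (x - 2)^2(x - 1)(x + 4).

The rational canonical form is the block-diagonal matrix of companion matrices C(f_i):
R = [[0, 0, 0, 16], [1, 0, 0, -28], [0, 1, 0, 12], [0, 0, 1, 1]].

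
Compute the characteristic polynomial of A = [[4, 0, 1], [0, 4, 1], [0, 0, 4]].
xI - A = [[x - 4, 0, -1], [0, x - 4, -1], [0, 0, x - 4]].

Expanding det(xI - A) along the first row:
det(xI - A) = + (x - 4)·det([[x - 4, -1], [0, x - 4]]) - (0)·det([[0, -1], [0, x - 4]]) + (-1)·det([[0, x - 4], [0, 0]]).

Evaluating gives χ_A(x) = x^3 - 12x^2 + 48x - 64 = (x - 4)^3.

χ_A(x) = (x - 4)^3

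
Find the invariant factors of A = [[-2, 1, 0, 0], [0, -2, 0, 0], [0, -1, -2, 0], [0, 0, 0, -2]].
The Jordan structure of A has elementary divisors (x + 2)^2, (x + 2), (x + 2). Arranging the block sizes at each eigenvalue in decreasing order and taking row products gives the invariant factors.

Invariant factors (smallest first, each dividing the next): x + 2, x + 2, (x + 2)^2.

Check: the last factor (x + 2)^2 is the minimal polynomial, and the product (x + 2)^4 is the characteristic polynomial.

x + 2, x + 2, (x + 2)^2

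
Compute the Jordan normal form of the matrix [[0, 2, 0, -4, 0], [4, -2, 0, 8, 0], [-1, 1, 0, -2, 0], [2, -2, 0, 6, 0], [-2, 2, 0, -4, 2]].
J = [[0, 1, 0, 0, 0], [0, 0, 0, 0, 0], [0, 0, 2, 0, 0], [0, 0, 0, 2, 0], [0, 0, 0, 0, 2]]

The characteristic polynomial is det(xI - A) = x^2(x - 2)^3, so the eigenvalues are 0 (algebraic multiplicity 2), 2 (algebraic multiplicity 3).

For λ = 0: rank(A) = 4, rank(A^2) = 3. The eigenspace has dimension 5 - 4 = 1, so there is 1 Jordan block; the rank sequence gives block sizes [2].

For λ = 2: rank(A - 2I) = 2. The eigenspace has dimension 5 - 2 = 3, so there are 3 Jordan blocks; the rank sequence gives block sizes [1, 1, 1].

Assembling the blocks gives the Jordan form J above.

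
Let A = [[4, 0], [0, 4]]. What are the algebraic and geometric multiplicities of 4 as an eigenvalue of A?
The characteristic polynomial is (x - 4)^2, so the factor x - 4 appears with exponent 2: the algebraic multiplicity is 2.

rank(A - 4I) = 0, so the eigenspace has dimension 2 - 0 = 2: the geometric multiplicity is 2.

algebraic multiplicity 2, geometric multiplicity 2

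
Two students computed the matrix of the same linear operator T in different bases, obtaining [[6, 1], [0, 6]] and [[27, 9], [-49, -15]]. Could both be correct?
Two matrices over a field are similar if and only if they have the same invariant factors.

Both A and B have characteristic polynomial (x - 6)^2 and minimal polynomial (x - 6)^2. Computing further, both have invariant factors (x - 6)^2. Hence A and B are similar.

Yes.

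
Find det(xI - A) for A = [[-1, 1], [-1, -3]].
xI - A = [[x + 1, -1], [1, x + 3]].

Expanding det(xI - A) along the first row:
det(xI - A) = + (x + 1)·det([[x + 3]]) - (-1)·det([[1]]).

Evaluating gives χ_A(x) = x^2 + 4x + 4 = (x + 2)^2.

χ_A(x) = (x + 2)^2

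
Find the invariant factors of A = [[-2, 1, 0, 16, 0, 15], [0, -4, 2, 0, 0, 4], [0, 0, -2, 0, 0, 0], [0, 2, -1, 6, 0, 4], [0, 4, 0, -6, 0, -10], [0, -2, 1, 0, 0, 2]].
x, x(x - 6)(x + 2)^3

The Jordan structure of A has elementary divisors (x + 2)^3, x, x, (x - 6). Arranging the block sizes at each eigenvalue in decreasing order and taking row products gives the invariant factors.

Invariant factors (smallest first, each dividing the next): x, x(x - 6)(x + 2)^3.

Check: the last factor x(x - 6)(x + 2)^3 is the minimal polynomial, and the product x^2(x - 6)(x + 2)^3 is the characteristic polynomial.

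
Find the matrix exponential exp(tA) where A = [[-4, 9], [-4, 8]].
A has Jordan form J = [[2, 1], [0, 2]] with A = PJP^{-1}, so e^{tA} = P e^{tJ} P^{-1}.

For a Jordan block J_k(λ), e^{tJ_k(λ)} = e^{λt} · (I + tN + t^2 N^2/2! + ... + t^{k-1} N^{k-1}/(k-1)!) where N is the nilpotent superdiagonal part.

Assembling the blocks and conjugating back gives the entries of e^{tA} as shown above.

e^{tA} = [[(1 - 6*t)*e^{2*t}, 9*t*e^{2*t}], [-4*t*e^{2*t}, (6*t + 1)*e^{2*t}]]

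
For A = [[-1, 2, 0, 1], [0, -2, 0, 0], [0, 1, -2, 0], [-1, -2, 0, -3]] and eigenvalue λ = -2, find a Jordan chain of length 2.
We seek v_1 ∈ ker((A + 2I)^2) \ ker(A + 2I), then set v_{i+1} = (A + 2I) v_i.

One such chain is v_1 = [[-6, 1, 2, 4]]^T, v_2 = [[0, 0, 1, 0]]^T. Check: (A + 2I) v_2 = [[0, 0, 0, 0]]^T = 0.

v_1 = [[-6, 1, 2, 4]]^T, v_2 = [[0, 0, 1, 0]]^T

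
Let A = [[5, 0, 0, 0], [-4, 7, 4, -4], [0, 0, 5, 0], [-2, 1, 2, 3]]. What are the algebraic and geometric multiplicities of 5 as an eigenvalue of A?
The characteristic polynomial is (x - 5)^4, so the factor x - 5 appears with exponent 4: the algebraic multiplicity is 4.

rank(A - 5I) = 1, so the eigenspace has dimension 4 - 1 = 3: the geometric multiplicity is 3.

Since 3 < 4, A is not diagonalizable.

algebraic multiplicity 4, geometric multiplicity 3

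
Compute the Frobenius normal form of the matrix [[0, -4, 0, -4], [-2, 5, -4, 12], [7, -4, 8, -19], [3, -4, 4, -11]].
R = [[0, -4, 0, 0], [1, 1, 0, 0], [0, 0, 0, -4], [0, 0, 1, 1]]

The invariant factors of A (the non-unit diagonal entries of the Smith normal form of xI - A over ℚ[x]) are x^2 - x + 4, x^2 - x + 4, each dividing the next. The characteristic polynomial is their product, (x^2 - x + 4)^2.

The rational canonical form is the block-diagonal matrix of companion matrices C(f_i):
R = [[0, -4, 0, 0], [1, 1, 0, 0], [0, 0, 0, -4], [0, 0, 1, 1]].

Note the characteristic polynomial does not split into linear factors over ℚ, so A has no Jordan form over ℚ; the rational canonical form exists over any field.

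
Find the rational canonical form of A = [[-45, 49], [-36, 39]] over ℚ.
The invariant factors of A (the non-unit diagonal entries of the Smith normal form of xI - A over ℚ[x]) are (x + 3)^2, each dividing the next. The characteristic polynomial is their product, (x + 3)^2.

The rational canonical form is the block-diagonal matrix of companion matrices C(f_i):
R = [[0, -9], [1, -6]].

R = [[0, -9], [1, -6]]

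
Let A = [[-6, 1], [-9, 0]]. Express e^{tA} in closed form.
A has Jordan form J = [[-3, 1], [0, -3]] with A = PJP^{-1}, so e^{tA} = P e^{tJ} P^{-1}.

For a Jordan block J_k(λ), e^{tJ_k(λ)} = e^{λt} · (I + tN + t^2 N^2/2! + ... + t^{k-1} N^{k-1}/(k-1)!) where N is the nilpotent superdiagonal part.

Assembling the blocks and conjugating back gives the entries of e^{tA} as shown above.

e^{tA} = [[(1 - 3*t)*e^{-3*t}, t*e^{-3*t}], [-9*t*e^{-3*t}, (3*t + 1)*e^{-3*t}]]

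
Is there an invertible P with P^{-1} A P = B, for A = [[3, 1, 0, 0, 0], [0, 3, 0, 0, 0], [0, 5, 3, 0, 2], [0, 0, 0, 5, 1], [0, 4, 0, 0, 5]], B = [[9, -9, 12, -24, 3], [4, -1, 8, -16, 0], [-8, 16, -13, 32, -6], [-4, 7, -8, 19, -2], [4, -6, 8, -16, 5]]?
Yes.

Two matrices over a field are similar if and only if they have the same invariant factors.

Both A and B have characteristic polynomial (x - 5)^2(x - 3)^3 and minimal polynomial (x - 5)^2(x - 3)^2. Computing further, both have invariant factors x - 3, (x - 5)^2(x - 3)^2. Hence A and B are similar.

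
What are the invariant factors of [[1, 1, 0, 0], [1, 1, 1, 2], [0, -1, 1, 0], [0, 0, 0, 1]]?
The Jordan structure of A has elementary divisors (x - 1)^3, (x - 1). Arranging the block sizes at each eigenvalue in decreasing order and taking row products gives the invariant factors.

Invariant factors (smallest first, each dividing the next): x - 1, (x - 1)^3.

Check: the last factor (x - 1)^3 is the minimal polynomial, and the product (x - 1)^4 is the characteristic polynomial.

x - 1, (x - 1)^3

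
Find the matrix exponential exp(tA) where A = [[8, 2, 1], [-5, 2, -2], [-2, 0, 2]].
e^{tA} = [[(2*t^2 + 4*t + 1)*e^{4*t}, 2*t*(t + 1)*e^{4*t}, t*(1 - t)*e^{4*t}], [t*(-3*t - 5)*e^{4*t}, (-3*t^2 - 2*t + 1)*e^{4*t}, t*(3*t - 4)*e^{4*t}/2], [2*t*(-t - 1)*e^{4*t}, -2*t^2*e^{4*t}, (t^2 - 2*t + 1)*e^{4*t}]]

A has Jordan form J = [[4, 1, 0], [0, 4, 1], [0, 0, 4]] with A = PJP^{-1}, so e^{tA} = P e^{tJ} P^{-1}.

For a Jordan block J_k(λ), e^{tJ_k(λ)} = e^{λt} · (I + tN + t^2 N^2/2! + ... + t^{k-1} N^{k-1}/(k-1)!) where N is the nilpotent superdiagonal part.

Assembling the blocks and conjugating back gives the entries of e^{tA} as shown above.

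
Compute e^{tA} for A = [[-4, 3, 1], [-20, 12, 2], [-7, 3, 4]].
e^{tA} = [[(-t - 2*e^{3*t} + 3)*e^{3*t}, e^{6*t} - e^{3*t}, t*e^{3*t}], [2*(-t - 3*e^{3*t} + 3)*e^{3*t}, (3*e^{3*t} - 2)*e^{3*t}, 2*t*e^{3*t}], [(-t - 2*e^{3*t} + 2)*e^{3*t}, e^{6*t} - e^{3*t}, (t + 1)*e^{3*t}]]

A has Jordan form J = [[3, 1, 0], [0, 3, 0], [0, 0, 6]] with A = PJP^{-1}, so e^{tA} = P e^{tJ} P^{-1}.

For a Jordan block J_k(λ), e^{tJ_k(λ)} = e^{λt} · (I + tN + t^2 N^2/2! + ... + t^{k-1} N^{k-1}/(k-1)!) where N is the nilpotent superdiagonal part.

Assembling the blocks and conjugating back gives the entries of e^{tA} as shown above.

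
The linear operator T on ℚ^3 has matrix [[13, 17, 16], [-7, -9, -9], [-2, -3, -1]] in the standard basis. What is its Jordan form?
The characteristic polynomial is det(xI - A) = (x - 1)^3, so the eigenvalues are 1 (algebraic multiplicity 3).

For λ = 1: rank(A - I) = 2, rank((A - I)^2) = 1, rank((A - I)^3) = 0. The eigenspace has dimension 3 - 2 = 1, so there is 1 Jordan block; the rank sequence gives block sizes [3].

Assembling the blocks gives the Jordan form J above.

J = [[1, 1, 0], [0, 1, 1], [0, 0, 1]]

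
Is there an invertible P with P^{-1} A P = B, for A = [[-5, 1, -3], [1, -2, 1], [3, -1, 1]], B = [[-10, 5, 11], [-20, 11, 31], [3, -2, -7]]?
Yes.

Two matrices over a field are similar if and only if they have the same invariant factors.

Both A and B have characteristic polynomial (x + 2)^3 and minimal polynomial (x + 2)^3. Computing further, both have invariant factors (x + 2)^3. Hence A and B are similar.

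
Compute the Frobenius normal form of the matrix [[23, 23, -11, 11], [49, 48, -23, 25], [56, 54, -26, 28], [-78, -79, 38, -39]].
The invariant factors of A (the non-unit diagonal entries of the Smith normal form of xI - A over ℚ[x]) are (x - 6)(x^3 + 3x + 3), each dividing the next. The characteristic polynomial is their product, (x - 6)(x^3 + 3x + 3).

The rational canonical form is the block-diagonal matrix of companion matrices C(f_i):
R = [[0, 0, 0, 18], [1, 0, 0, 15], [0, 1, 0, -3], [0, 0, 1, 6]].

Note the characteristic polynomial does not split into linear factors over ℚ, so A has no Jordan form over ℚ; the rational canonical form exists over any field.

R = [[0, 0, 0, 18], [1, 0, 0, 15], [0, 1, 0, -3], [0, 0, 1, 6]]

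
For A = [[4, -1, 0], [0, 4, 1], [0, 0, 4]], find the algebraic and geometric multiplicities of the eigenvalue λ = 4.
algebraic multiplicity 3, geometric multiplicity 1

The characteristic polynomial is (x - 4)^3, so the factor x - 4 appears with exponent 3: the algebraic multiplicity is 3.

rank(A - 4I) = 2, so the eigenspace has dimension 3 - 2 = 1: the geometric multiplicity is 1.

Since 1 < 3, A is not diagonalizable.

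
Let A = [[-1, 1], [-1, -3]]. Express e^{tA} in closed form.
A has Jordan form J = [[-2, 1], [0, -2]] with A = PJP^{-1}, so e^{tA} = P e^{tJ} P^{-1}.

For a Jordan block J_k(λ), e^{tJ_k(λ)} = e^{λt} · (I + tN + t^2 N^2/2! + ... + t^{k-1} N^{k-1}/(k-1)!) where N is the nilpotent superdiagonal part.

Assembling the blocks and conjugating back gives the entries of e^{tA} as shown above.

e^{tA} = [[(t + 1)*e^{-2*t}, t*e^{-2*t}], [-t*e^{-2*t}, (1 - t)*e^{-2*t}]]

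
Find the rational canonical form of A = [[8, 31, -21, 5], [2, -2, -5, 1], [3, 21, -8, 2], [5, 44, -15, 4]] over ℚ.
The invariant factors of A (the non-unit diagonal entries of the Smith normal form of xI - A over ℚ[x]) are (x^2 - x - 3)^2, each dividing the next. The characteristic polynomial is their product, (x^2 - x - 3)^2.

The rational canonical form is the block-diagonal matrix of companion matrices C(f_i):
R = [[0, 0, 0, -9], [1, 0, 0, -6], [0, 1, 0, 5], [0, 0, 1, 2]].

Note the characteristic polynomial does not split into linear factors over ℚ, so A has no Jordan form over ℚ; the rational canonical form exists over any field.

R = [[0, 0, 0, -9], [1, 0, 0, -6], [0, 1, 0, 5], [0, 0, 1, 2]]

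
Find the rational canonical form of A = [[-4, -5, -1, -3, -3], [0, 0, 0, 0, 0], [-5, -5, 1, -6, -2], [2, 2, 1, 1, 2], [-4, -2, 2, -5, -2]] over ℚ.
The invariant factors of A (the non-unit diagonal entries of the Smith normal form of xI - A over ℚ[x]) are x(x + 1)^4, each dividing the next. The characteristic polynomial is their product, x(x + 1)^4.

The rational canonical form is the block-diagonal matrix of companion matrices C(f_i):
R = [[0, 0, 0, 0, 0], [1, 0, 0, 0, -1], [0, 1, 0, 0, -4], [0, 0, 1, 0, -6], [0, 0, 0, 1, -4]].

R = [[0, 0, 0, 0, 0], [1, 0, 0, 0, -1], [0, 1, 0, 0, -4], [0, 0, 1, 0, -6], [0, 0, 0, 1, -4]]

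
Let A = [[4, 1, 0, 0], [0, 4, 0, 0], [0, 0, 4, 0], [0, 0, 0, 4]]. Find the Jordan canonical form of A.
The characteristic polynomial is det(xI - A) = (x - 4)^4, so the eigenvalues are 4 (algebraic multiplicity 4).

For λ = 4: rank(A - 4I) = 1, rank((A - 4I)^2) = 0. The eigenspace has dimension 4 - 1 = 3, so there are 3 Jordan blocks; the rank sequence gives block sizes [2, 1, 1].

Assembling the blocks gives the Jordan form J above.

J = [[4, 1, 0, 0], [0, 4, 0, 0], [0, 0, 4, 0], [0, 0, 0, 4]]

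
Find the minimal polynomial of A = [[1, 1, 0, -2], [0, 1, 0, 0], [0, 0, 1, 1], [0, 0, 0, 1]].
The characteristic polynomial factors as (x - 1)^4. The minimal polynomial is ∏(x - λ)^{k_λ} where k_λ is the size of the largest Jordan block at λ.

For λ = 1: rank(A - I) = 2, and the largest Jordan block has size 2 (the smallest k with rank((A - I)^k) = rank((A - I)^(k+1))).

So m_A(x) = (x - 1)^2.

m_A(x) = (x - 1)^2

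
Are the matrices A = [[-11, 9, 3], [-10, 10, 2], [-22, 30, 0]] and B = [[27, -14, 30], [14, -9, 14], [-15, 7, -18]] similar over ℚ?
trace(A) = -1 but trace(B) = 0. The trace is a similarity invariant, so A and B are not similar.

No.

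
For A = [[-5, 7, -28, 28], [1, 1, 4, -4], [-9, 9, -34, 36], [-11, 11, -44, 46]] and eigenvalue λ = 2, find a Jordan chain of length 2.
We seek v_1 ∈ ker((A - 2I)^2) \ ker(A - 2I), then set v_{i+1} = (A - 2I) v_i.

One such chain is v_1 = [[6, -1, 6, 8]]^T, v_2 = [[7, -1, 9, 11]]^T. Check: (A - 2I) v_2 = [[0, 0, 0, 0]]^T = 0.

v_1 = [[6, -1, 6, 8]]^T, v_2 = [[7, -1, 9, 11]]^T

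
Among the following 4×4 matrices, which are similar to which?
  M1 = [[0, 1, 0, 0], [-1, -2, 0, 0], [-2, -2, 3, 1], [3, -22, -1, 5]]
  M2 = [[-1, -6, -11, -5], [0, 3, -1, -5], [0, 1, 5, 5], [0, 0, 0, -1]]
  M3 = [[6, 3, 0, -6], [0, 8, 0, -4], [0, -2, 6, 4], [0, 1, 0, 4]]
Characteristic polynomials: χ_{M1} = (x - 4)^2(x + 1)^2, χ_{M2} = (x - 4)^2(x + 1)^2, χ_{M3} = (x - 6)^4.

{M1}: invariant factors (x - 4)^2(x + 1)^2.

{M2}: invariant factors x + 1, (x - 4)^2(x + 1).

{M3}: invariant factors x - 6, x - 6, (x - 6)^2.

Matrices are similar if and only if their invariant-factor lists agree; the partition into similarity classes is {M1}, {M2}, {M3}.

3 classes: {M1}, {M2}, {M3}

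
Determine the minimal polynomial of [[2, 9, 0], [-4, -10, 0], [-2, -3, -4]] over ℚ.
m_A(x) = (x + 4)^2

The characteristic polynomial factors as (x + 4)^3. The minimal polynomial is ∏(x - λ)^{k_λ} where k_λ is the size of the largest Jordan block at λ.

For λ = -4: rank(A + 4I) = 1, and the largest Jordan block has size 2 (the smallest k with rank((A + 4I)^k) = rank((A + 4I)^(k+1))).

So m_A(x) = (x + 4)^2.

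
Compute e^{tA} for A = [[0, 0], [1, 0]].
e^{tA} = [[1, 0], [t, 1]]

A has Jordan form J = [[0, 1], [0, 0]] with A = PJP^{-1}, so e^{tA} = P e^{tJ} P^{-1}.

For a Jordan block J_k(λ), e^{tJ_k(λ)} = e^{λt} · (I + tN + t^2 N^2/2! + ... + t^{k-1} N^{k-1}/(k-1)!) where N is the nilpotent superdiagonal part.

Assembling the blocks and conjugating back gives the entries of e^{tA} as shown above.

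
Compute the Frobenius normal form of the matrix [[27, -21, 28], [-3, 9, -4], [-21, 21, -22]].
R = [[6, 0, 0], [0, 0, -12], [0, 1, 8]]

The invariant factors of A (the non-unit diagonal entries of the Smith normal form of xI - A over ℚ[x]) are x - 6, (x - 6)(x - 2), each dividing the next. The characteristic polynomial is their product, (x - 6)^2(x - 2).

The rational canonical form is the block-diagonal matrix of companion matrices C(f_i):
R = [[6, 0, 0], [0, 0, -12], [0, 1, 8]].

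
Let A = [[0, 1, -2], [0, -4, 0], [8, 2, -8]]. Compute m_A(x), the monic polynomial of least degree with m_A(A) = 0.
The characteristic polynomial factors as (x + 4)^3. The minimal polynomial is ∏(x - λ)^{k_λ} where k_λ is the size of the largest Jordan block at λ.

For λ = -4: rank(A + 4I) = 1, and the largest Jordan block has size 2 (the smallest k with rank((A + 4I)^k) = rank((A + 4I)^(k+1))).

So m_A(x) = (x + 4)^2.

m_A(x) = (x + 4)^2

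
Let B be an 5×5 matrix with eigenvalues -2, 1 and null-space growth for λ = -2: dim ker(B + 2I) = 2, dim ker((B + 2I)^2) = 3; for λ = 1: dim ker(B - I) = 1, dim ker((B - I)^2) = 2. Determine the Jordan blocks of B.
λ = -2: successive nullity increments [2, 1] count blocks of size ≥ k; block sizes are [2, 1].
λ = 1: successive nullity increments [1, 1] count blocks of size ≥ k; block sizes are [2].

Jordan blocks: (-2, 2), (-2, 1), (1, 2)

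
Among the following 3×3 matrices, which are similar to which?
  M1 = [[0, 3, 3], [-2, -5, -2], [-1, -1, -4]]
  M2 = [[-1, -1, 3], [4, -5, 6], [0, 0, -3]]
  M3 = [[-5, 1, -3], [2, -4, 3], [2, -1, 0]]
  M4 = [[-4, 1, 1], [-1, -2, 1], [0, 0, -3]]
Characteristic polynomials: χ_{M1} = (x + 3)^3, χ_{M2} = (x + 3)^3, χ_{M3} = (x + 3)^3, χ_{M4} = (x + 3)^3.

{M1, M2, M3, M4}: invariant factors x + 3, (x + 3)^2.

Matrices are similar if and only if their invariant-factor lists agree; the partition into similarity classes is {M1, M2, M3, M4}.

1 class: {M1, M2, M3, M4}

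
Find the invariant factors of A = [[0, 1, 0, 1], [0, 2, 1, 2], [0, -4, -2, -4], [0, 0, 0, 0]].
x, x^3

The Jordan structure of A has elementary divisors x^3, x. Arranging the block sizes at each eigenvalue in decreasing order and taking row products gives the invariant factors.

Invariant factors (smallest first, each dividing the next): x, x^3.

Check: the last factor x^3 is the minimal polynomial, and the product x^4 is the characteristic polynomial.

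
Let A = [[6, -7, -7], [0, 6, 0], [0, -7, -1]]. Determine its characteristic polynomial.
χ_A(x) = (x - 6)^2(x + 1)

xI - A = [[x - 6, 7, 7], [0, x - 6, 0], [0, 7, x + 1]].

Expanding det(xI - A) along the first row:
det(xI - A) = + (x - 6)·det([[x - 6, 0], [7, x + 1]]) - (7)·det([[0, 0], [0, x + 1]]) + (7)·det([[0, x - 6], [0, 7]]).

Evaluating gives χ_A(x) = x^3 - 11x^2 + 24x + 36 = (x - 6)^2(x + 1).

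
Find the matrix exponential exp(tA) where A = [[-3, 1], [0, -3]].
e^{tA} = [[e^{-3*t}, t*e^{-3*t}], [0, e^{-3*t}]]

A has Jordan form J = [[-3, 1], [0, -3]] with A = PJP^{-1}, so e^{tA} = P e^{tJ} P^{-1}.

For a Jordan block J_k(λ), e^{tJ_k(λ)} = e^{λt} · (I + tN + t^2 N^2/2! + ... + t^{k-1} N^{k-1}/(k-1)!) where N is the nilpotent superdiagonal part.

Assembling the blocks and conjugating back gives the entries of e^{tA} as shown above.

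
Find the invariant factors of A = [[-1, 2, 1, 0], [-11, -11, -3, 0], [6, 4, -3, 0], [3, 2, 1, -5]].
x + 5, (x + 5)^3

The Jordan structure of A has elementary divisors (x + 5)^3, (x + 5). Arranging the block sizes at each eigenvalue in decreasing order and taking row products gives the invariant factors.

Invariant factors (smallest first, each dividing the next): x + 5, (x + 5)^3.

Check: the last factor (x + 5)^3 is the minimal polynomial, and the product (x + 5)^4 is the characteristic polynomial.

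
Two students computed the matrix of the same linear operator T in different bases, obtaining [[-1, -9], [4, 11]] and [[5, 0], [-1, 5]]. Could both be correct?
Two matrices over a field are similar if and only if they have the same invariant factors.

Both A and B have characteristic polynomial (x - 5)^2 and minimal polynomial (x - 5)^2. Computing further, both have invariant factors (x - 5)^2. Hence A and B are similar.

Yes.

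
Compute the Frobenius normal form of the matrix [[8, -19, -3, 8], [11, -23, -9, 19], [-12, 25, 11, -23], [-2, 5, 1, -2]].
R = [[0, 0, 0, -16], [1, 0, 0, 24], [0, 1, 0, -1], [0, 0, 1, -6]]

The invariant factors of A (the non-unit diagonal entries of the Smith normal form of xI - A over ℚ[x]) are (x - 1)^2(x + 4)^2, each dividing the next. The characteristic polynomial is their product, (x - 1)^2(x + 4)^2.

The rational canonical form is the block-diagonal matrix of companion matrices C(f_i):
R = [[0, 0, 0, -16], [1, 0, 0, 24], [0, 1, 0, -1], [0, 0, 1, -6]].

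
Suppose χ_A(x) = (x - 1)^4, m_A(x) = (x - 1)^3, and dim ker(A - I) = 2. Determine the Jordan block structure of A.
Jordan blocks: (1, 3), (1, 1)

λ = 1: algebraic multiplicity 4 (exponent in χ_A), largest block size 3 (exponent in m_A), 2 blocks (geometric multiplicity). These force block sizes [3, 1].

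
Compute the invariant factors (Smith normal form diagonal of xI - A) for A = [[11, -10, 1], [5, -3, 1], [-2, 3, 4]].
(x - 4)^3

The Jordan structure of A has elementary divisors (x - 4)^3. Arranging the block sizes at each eigenvalue in decreasing order and taking row products gives the invariant factors.

Invariant factors (smallest first, each dividing the next): (x - 4)^3.

Check: the last factor (x - 4)^3 is the minimal polynomial, and the product (x - 4)^3 is the characteristic polynomial.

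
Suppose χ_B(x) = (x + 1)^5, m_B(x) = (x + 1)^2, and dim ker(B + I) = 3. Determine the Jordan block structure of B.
λ = -1: algebraic multiplicity 5 (exponent in χ_B), largest block size 2 (exponent in m_B), 3 blocks (geometric multiplicity). These force block sizes [2, 2, 1].

Jordan blocks: (-1, 2), (-1, 2), (-1, 1)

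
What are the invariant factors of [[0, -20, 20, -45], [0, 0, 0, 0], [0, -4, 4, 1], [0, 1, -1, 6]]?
The Jordan structure of A has elementary divisors x, x, (x - 5)^2. Arranging the block sizes at each eigenvalue in decreasing order and taking row products gives the invariant factors.

Invariant factors (smallest first, each dividing the next): x, x(x - 5)^2.

Check: the last factor x(x - 5)^2 is the minimal polynomial, and the product x^2(x - 5)^2 is the characteristic polynomial.

x, x(x - 5)^2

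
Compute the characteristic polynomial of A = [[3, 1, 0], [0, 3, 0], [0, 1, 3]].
xI - A = [[x - 3, -1, 0], [0, x - 3, 0], [0, -1, x - 3]].

Expanding det(xI - A) along the first row:
det(xI - A) = + (x - 3)·det([[x - 3, 0], [-1, x - 3]]) - (-1)·det([[0, 0], [0, x - 3]]) + (0)·det([[0, x - 3], [0, -1]]).

Evaluating gives χ_A(x) = x^3 - 9x^2 + 27x - 27 = (x - 3)^3.

χ_A(x) = (x - 3)^3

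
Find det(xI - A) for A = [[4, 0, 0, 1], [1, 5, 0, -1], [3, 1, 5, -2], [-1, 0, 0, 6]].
χ_A(x) = (x - 5)^4

xI - A = [[x - 4, 0, 0, -1], [-1, x - 5, 0, 1], [-3, -1, x - 5, 2], [1, 0, 0, x - 6]].

Expanding det(xI - A) along the first row:
det(xI - A) = + (x - 4)·det([[x - 5, 0, 1], [-1, x - 5, 2], [0, 0, x - 6]]) - (0)·det([[-1, 0, 1], [-3, x - 5, 2], [1, 0, x - 6]]) + (0)·det([[-1, x - 5, 1], [-3, -1, 2], [1, 0, x - 6]]) - (-1)·det([[-1, x - 5, 0], [-3, -1, x - 5], [1, 0, 0]]).

Evaluating gives χ_A(x) = x^4 - 20x^3 + 150x^2 - 500x + 625 = (x - 5)^4.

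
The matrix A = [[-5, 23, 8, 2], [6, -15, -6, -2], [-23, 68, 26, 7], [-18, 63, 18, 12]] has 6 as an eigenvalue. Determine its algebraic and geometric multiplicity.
The characteristic polynomial is (x - 6)^2(x - 3)^2, so the factor x - 6 appears with exponent 2: the algebraic multiplicity is 2.

rank(A - 6I) = 3, so the eigenspace has dimension 4 - 3 = 1: the geometric multiplicity is 1.

Since 1 < 2, A is not diagonalizable.

algebraic multiplicity 2, geometric multiplicity 1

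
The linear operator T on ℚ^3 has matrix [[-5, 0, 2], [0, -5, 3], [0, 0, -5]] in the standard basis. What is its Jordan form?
The characteristic polynomial is det(xI - A) = (x + 5)^3, so the eigenvalues are -5 (algebraic multiplicity 3).

For λ = -5: rank(A + 5I) = 1, rank((A + 5I)^2) = 0. The eigenspace has dimension 3 - 1 = 2, so there are 2 Jordan blocks; the rank sequence gives block sizes [2, 1].

Assembling the blocks gives the Jordan form J above.

J = [[-5, 1, 0], [0, -5, 0], [0, 0, -5]]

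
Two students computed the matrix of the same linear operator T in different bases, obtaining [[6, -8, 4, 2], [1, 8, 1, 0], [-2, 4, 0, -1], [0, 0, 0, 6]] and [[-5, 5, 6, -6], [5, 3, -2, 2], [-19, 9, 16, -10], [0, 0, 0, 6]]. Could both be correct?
No.

Both have characteristic polynomial (x - 6)^3(x - 2), but the minimal polynomial of A is (x - 6)^3(x - 2) while the minimal polynomial of B is (x - 6)^2(x - 2). The minimal polynomial is a similarity invariant, so A and B are not similar.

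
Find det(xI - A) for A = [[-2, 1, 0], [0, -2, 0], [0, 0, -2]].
χ_A(x) = (x + 2)^3

xI - A = [[x + 2, -1, 0], [0, x + 2, 0], [0, 0, x + 2]].

Expanding det(xI - A) along the first row:
det(xI - A) = + (x + 2)·det([[x + 2, 0], [0, x + 2]]) - (-1)·det([[0, 0], [0, x + 2]]) + (0)·det([[0, x + 2], [0, 0]]).

Evaluating gives χ_A(x) = x^3 + 6x^2 + 12x + 8 = (x + 2)^3.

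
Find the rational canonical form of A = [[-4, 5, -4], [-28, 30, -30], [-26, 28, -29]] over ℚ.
The invariant factors of A (the non-unit diagonal entries of the Smith normal form of xI - A over ℚ[x]) are (x + 4)(x^2 - x + 6), each dividing the next. The characteristic polynomial is their product, (x + 4)(x^2 - x + 6).

The rational canonical form is the block-diagonal matrix of companion matrices C(f_i):
R = [[0, 0, -24], [1, 0, -2], [0, 1, -3]].

Note the characteristic polynomial does not split into linear factors over ℚ, so A has no Jordan form over ℚ; the rational canonical form exists over any field.

R = [[0, 0, -24], [1, 0, -2], [0, 1, -3]]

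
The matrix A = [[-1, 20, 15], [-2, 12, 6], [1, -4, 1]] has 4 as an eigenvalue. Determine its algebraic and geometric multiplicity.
The characteristic polynomial is (x - 4)^3, so the factor x - 4 appears with exponent 3: the algebraic multiplicity is 3.

rank(A - 4I) = 1, so the eigenspace has dimension 3 - 1 = 2: the geometric multiplicity is 2.

Since 2 < 3, A is not diagonalizable.

algebraic multiplicity 3, geometric multiplicity 2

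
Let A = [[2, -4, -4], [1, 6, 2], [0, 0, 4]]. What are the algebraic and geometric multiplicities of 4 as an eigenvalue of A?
algebraic multiplicity 3, geometric multiplicity 2

The characteristic polynomial is (x - 4)^3, so the factor x - 4 appears with exponent 3: the algebraic multiplicity is 3.

rank(A - 4I) = 1, so the eigenspace has dimension 3 - 1 = 2: the geometric multiplicity is 2.

Since 2 < 3, A is not diagonalizable.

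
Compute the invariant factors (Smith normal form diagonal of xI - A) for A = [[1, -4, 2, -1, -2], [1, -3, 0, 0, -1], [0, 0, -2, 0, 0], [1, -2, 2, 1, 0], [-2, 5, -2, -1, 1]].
x^2, x^2(x + 2)

The Jordan structure of A has elementary divisors (x + 2), x^2, x^2. Arranging the block sizes at each eigenvalue in decreasing order and taking row products gives the invariant factors.

Invariant factors (smallest first, each dividing the next): x^2, x^2(x + 2).

Check: the last factor x^2(x + 2) is the minimal polynomial, and the product x^4(x + 2) is the characteristic polynomial.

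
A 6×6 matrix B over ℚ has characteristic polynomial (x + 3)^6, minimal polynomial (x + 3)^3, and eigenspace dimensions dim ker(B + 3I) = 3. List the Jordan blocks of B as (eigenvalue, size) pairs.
λ = -3: algebraic multiplicity 6 (exponent in χ_B), largest block size 3 (exponent in m_B), 3 blocks (geometric multiplicity). These force block sizes [3, 2, 1].

Jordan blocks: (-3, 3), (-3, 2), (-3, 1)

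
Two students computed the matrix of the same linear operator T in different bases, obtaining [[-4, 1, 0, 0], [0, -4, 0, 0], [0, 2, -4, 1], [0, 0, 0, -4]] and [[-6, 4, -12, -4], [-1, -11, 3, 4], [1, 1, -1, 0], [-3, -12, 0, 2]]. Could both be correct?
Two matrices over a field are similar if and only if they have the same invariant factors.

Both A and B have characteristic polynomial (x + 4)^4 and minimal polynomial (x + 4)^2. Computing further, both have invariant factors (x + 4)^2, (x + 4)^2. Hence A and B are similar.

Yes.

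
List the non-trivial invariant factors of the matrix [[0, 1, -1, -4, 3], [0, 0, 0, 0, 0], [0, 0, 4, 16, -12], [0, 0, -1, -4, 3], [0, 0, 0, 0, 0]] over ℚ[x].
The Jordan structure of A has elementary divisors x^2, x^2, x. Arranging the block sizes at each eigenvalue in decreasing order and taking row products gives the invariant factors.

Invariant factors (smallest first, each dividing the next): x, x^2, x^2.

Check: the last factor x^2 is the minimal polynomial, and the product x^5 is the characteristic polynomial.

x, x^2, x^2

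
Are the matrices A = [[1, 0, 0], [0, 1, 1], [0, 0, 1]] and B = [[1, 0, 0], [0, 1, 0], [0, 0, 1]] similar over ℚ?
No.

Both have characteristic polynomial (x - 1)^3, but the minimal polynomial of A is (x - 1)^2 while the minimal polynomial of B is x - 1. The minimal polynomial is a similarity invariant, so A and B are not similar.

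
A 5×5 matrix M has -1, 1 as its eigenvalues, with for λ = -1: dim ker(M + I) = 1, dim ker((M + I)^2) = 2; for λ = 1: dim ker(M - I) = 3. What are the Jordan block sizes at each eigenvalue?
Jordan blocks: (-1, 2), (1, 1), (1, 1), (1, 1)

λ = -1: successive nullity increments [1, 1] count blocks of size ≥ k; block sizes are [2].
λ = 1: successive nullity increments [3] count blocks of size ≥ k; block sizes are [1, 1, 1].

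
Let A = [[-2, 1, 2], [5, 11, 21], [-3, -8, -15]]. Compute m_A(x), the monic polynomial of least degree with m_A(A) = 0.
The characteristic polynomial factors as (x + 2)^3. The minimal polynomial is ∏(x - λ)^{k_λ} where k_λ is the size of the largest Jordan block at λ.

For λ = -2: rank(A + 2I) = 2, and the largest Jordan block has size 3 (the smallest k with rank((A + 2I)^k) = rank((A + 2I)^(k+1))).

So m_A(x) = (x + 2)^3.

m_A(x) = (x + 2)^3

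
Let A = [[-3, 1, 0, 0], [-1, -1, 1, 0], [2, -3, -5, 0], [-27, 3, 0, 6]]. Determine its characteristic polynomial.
xI - A = [[x + 3, -1, 0, 0], [1, x + 1, -1, 0], [-2, 3, x + 5, 0], [27, -3, 0, x - 6]].

Expanding det(xI - A) along the first row:
det(xI - A) = + (x + 3)·det([[x + 1, -1, 0], [3, x + 5, 0], [-3, 0, x - 6]]) - (-1)·det([[1, -1, 0], [-2, x + 5, 0], [27, 0, x - 6]]) + (0)·det([[1, x + 1, 0], [-2, 3, 0], [27, -3, x - 6]]) - (0)·det([[1, x + 1, -1], [-2, 3, x + 5], [27, -3, 0]]).

Evaluating gives χ_A(x) = x^4 + 3x^3 - 27x^2 - 135x - 162 = (x - 6)(x + 3)^3.

χ_A(x) = (x - 6)(x + 3)^3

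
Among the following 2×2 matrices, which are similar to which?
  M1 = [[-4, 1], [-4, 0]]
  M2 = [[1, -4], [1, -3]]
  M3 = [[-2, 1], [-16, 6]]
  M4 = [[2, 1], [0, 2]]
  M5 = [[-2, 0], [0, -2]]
4 classes: {M1}, {M2}, {M3, M4}, {M5}

Characteristic polynomials: χ_{M1} = (x + 2)^2, χ_{M2} = (x + 1)^2, χ_{M3} = (x - 2)^2, χ_{M4} = (x - 2)^2, χ_{M5} = (x + 2)^2.

{M1}: invariant factors (x + 2)^2.

{M2}: invariant factors (x + 1)^2.

{M3, M4}: invariant factors (x - 2)^2.

{M5}: invariant factors x + 2, x + 2.

Matrices are similar if and only if their invariant-factor lists agree; the partition into similarity classes is {M1}, {M2}, {M3, M4}, {M5}.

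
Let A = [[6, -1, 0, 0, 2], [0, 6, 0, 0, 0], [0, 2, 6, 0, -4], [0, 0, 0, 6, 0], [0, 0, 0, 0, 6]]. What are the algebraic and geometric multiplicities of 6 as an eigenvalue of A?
algebraic multiplicity 5, geometric multiplicity 4

The characteristic polynomial is (x - 6)^5, so the factor x - 6 appears with exponent 5: the algebraic multiplicity is 5.

rank(A - 6I) = 1, so the eigenspace has dimension 5 - 1 = 4: the geometric multiplicity is 4.

Since 4 < 5, A is not diagonalizable.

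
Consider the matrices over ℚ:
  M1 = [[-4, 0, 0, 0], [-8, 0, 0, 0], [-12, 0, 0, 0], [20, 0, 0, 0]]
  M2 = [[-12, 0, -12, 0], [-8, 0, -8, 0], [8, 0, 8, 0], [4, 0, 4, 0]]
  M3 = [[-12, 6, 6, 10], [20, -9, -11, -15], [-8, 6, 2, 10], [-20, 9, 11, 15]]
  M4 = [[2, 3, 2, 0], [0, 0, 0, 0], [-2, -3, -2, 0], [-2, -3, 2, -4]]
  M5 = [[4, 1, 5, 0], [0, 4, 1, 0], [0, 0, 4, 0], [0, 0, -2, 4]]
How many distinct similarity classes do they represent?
Characteristic polynomials: χ_{M1} = x^3(x + 4), χ_{M2} = x^3(x + 4), χ_{M3} = x^3(x + 4), χ_{M4} = x^3(x + 4), χ_{M5} = (x - 4)^4.

{M1, M2}: invariant factors x, x, x(x + 4).

{M3, M4}: invariant factors x, x^2(x + 4).

{M5}: invariant factors x - 4, (x - 4)^3.

Matrices are similar if and only if their invariant-factor lists agree; the partition into similarity classes is {M1, M2}, {M3, M4}, {M5}.

3 classes: {M1, M2}, {M3, M4}, {M5}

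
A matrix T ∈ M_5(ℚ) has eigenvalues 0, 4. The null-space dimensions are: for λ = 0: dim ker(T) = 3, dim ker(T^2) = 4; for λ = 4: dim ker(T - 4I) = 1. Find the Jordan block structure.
λ = 0: successive nullity increments [3, 1] count blocks of size ≥ k; block sizes are [2, 1, 1].
λ = 4: successive nullity increments [1] count blocks of size ≥ k; block sizes are [1].

Jordan blocks: (0, 2), (0, 1), (0, 1), (4, 1)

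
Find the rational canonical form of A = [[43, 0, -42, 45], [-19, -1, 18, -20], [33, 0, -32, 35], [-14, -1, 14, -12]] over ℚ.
The invariant factors of A (the non-unit diagonal entries of the Smith normal form of xI - A over ℚ[x]) are (x + 2)(x^3 - x - 5), each dividing the next. The characteristic polynomial is their product, (x + 2)(x^3 - x - 5).

The rational canonical form is the block-diagonal matrix of companion matrices C(f_i):
R = [[0, 0, 0, 10], [1, 0, 0, 7], [0, 1, 0, 1], [0, 0, 1, -2]].

Note the characteristic polynomial does not split into linear factors over ℚ, so A has no Jordan form over ℚ; the rational canonical form exists over any field.

R = [[0, 0, 0, 10], [1, 0, 0, 7], [0, 1, 0, 1], [0, 0, 1, -2]]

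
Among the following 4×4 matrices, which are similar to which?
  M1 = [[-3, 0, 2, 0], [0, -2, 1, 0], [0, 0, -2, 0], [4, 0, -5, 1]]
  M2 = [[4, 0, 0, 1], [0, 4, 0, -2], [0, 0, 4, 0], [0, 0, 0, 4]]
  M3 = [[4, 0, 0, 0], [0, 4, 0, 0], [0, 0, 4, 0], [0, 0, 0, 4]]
3 classes: {M1}, {M2}, {M3}

Characteristic polynomials: χ_{M1} = (x - 1)(x + 2)^2(x + 3), χ_{M2} = (x - 4)^4, χ_{M3} = (x - 4)^4.

{M1}: invariant factors (x - 1)(x + 2)^2(x + 3).

{M2}: invariant factors x - 4, x - 4, (x - 4)^2.

{M3}: invariant factors x - 4, x - 4, x - 4, x - 4.

Matrices are similar if and only if their invariant-factor lists agree; the partition into similarity classes is {M1}, {M2}, {M3}.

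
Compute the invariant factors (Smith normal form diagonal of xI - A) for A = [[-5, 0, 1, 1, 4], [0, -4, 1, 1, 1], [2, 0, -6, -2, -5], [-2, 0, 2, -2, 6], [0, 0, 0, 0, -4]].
x + 4, (x + 4)^3(x + 5)

The Jordan structure of A has elementary divisors (x + 5), (x + 4)^3, (x + 4). Arranging the block sizes at each eigenvalue in decreasing order and taking row products gives the invariant factors.

Invariant factors (smallest first, each dividing the next): x + 4, (x + 4)^3(x + 5).

Check: the last factor (x + 4)^3(x + 5) is the minimal polynomial, and the product (x + 4)^4(x + 5) is the characteristic polynomial.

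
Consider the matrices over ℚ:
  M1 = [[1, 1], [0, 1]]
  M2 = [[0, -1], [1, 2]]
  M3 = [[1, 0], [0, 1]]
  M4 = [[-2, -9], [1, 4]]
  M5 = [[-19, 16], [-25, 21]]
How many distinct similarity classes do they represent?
Characteristic polynomials: χ_{M1} = (x - 1)^2, χ_{M2} = (x - 1)^2, χ_{M3} = (x - 1)^2, χ_{M4} = (x - 1)^2, χ_{M5} = (x - 1)^2.

{M1, M2, M4, M5}: invariant factors (x - 1)^2.

{M3}: invariant factors x - 1, x - 1.

Matrices are similar if and only if their invariant-factor lists agree; the partition into similarity classes is {M1, M2, M4, M5}, {M3}.

2 classes: {M1, M2, M4, M5}, {M3}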